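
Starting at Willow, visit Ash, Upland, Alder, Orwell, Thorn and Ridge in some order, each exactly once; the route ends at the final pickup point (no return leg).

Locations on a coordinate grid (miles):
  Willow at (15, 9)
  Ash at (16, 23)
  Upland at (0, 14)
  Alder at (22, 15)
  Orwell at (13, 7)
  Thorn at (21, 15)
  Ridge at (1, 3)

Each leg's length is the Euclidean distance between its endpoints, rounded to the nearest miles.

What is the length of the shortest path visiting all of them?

Minimum one-way distance = 54 miles.

There are 6! = 720 possible orderings.
Willow → Ash → Upland → Alder → Orwell → Thorn → Ridge: 14+18+22+12+11+23 = 100
Willow → Ash → Upland → Alder → Orwell → Ridge → Thorn: 14+18+22+12+13+23 = 102
Willow → Ash → Upland → Alder → Thorn → Orwell → Ridge: 14+18+22+1+11+13 = 79
Willow → Ash → Upland → Alder → Thorn → Ridge → Orwell: 14+18+22+1+23+13 = 91
Willow → Ash → Upland → Alder → Ridge → Orwell → Thorn: 14+18+22+24+13+11 = 102
Willow → Ash → Upland → Alder → Ridge → Thorn → Orwell: 14+18+22+24+23+11 = 112
Willow → Ash → Upland → Orwell → Alder → Thorn → Ridge: 14+18+15+12+1+23 = 83
Willow → Ash → Upland → Orwell → Alder → Ridge → Thorn: 14+18+15+12+24+23 = 106
… (712 more)
Willow → Orwell → Alder → Thorn → Ash → Upland → Ridge: 3+12+1+9+18+11 = 54  ← best
The minimum is 54.
One shortest path: Willow → Orwell → Alder → Thorn → Ash → Upland → Ridge.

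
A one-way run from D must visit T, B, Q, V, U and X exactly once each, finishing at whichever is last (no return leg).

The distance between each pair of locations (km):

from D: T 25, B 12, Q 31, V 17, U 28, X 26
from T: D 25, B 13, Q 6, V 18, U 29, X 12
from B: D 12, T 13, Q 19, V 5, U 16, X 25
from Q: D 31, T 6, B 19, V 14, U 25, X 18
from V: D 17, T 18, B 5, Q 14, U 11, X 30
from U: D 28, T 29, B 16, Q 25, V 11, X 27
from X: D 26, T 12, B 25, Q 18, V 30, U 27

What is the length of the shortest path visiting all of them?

71 km — the minimum one-way total.

There are 6! = 720 possible orderings.
D→T→B→Q→V→U→X: 25+13+19+14+11+27 = 109
D→T→B→Q→V→X→U: 25+13+19+14+30+27 = 128
D→T→B→Q→U→V→X: 25+13+19+25+11+30 = 123
D→T→B→Q→U→X→V: 25+13+19+25+27+30 = 139
D→T→B→Q→X→V→U: 25+13+19+18+30+11 = 116
D→T→B→Q→X→U→V: 25+13+19+18+27+11 = 113
D→T→B→V→Q→U→X: 25+13+5+14+25+27 = 109
D→T→B→V→Q→X→U: 25+13+5+14+18+27 = 102
… (712 more)
D→B→V→U→Q→T→X: 12+5+11+25+6+12 = 71  ← best
The minimum is 71.
One shortest path: D → B → V → U → Q → T → X.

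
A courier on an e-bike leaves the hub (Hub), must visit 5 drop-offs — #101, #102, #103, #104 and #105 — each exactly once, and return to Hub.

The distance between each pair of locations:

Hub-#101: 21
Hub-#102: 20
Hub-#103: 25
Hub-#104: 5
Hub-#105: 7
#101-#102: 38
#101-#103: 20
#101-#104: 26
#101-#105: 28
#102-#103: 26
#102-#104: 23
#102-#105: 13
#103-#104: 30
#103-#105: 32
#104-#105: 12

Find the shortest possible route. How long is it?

With 5 stops there are 5!/2 = 60 distinct round trips (a route and its reverse cost the same).
Hub - #101 - #102 - #103 - #104 - #105 - Hub: 21+38+26+30+12+7 = 134
Hub - #101 - #102 - #103 - #105 - #104 - Hub: 21+38+26+32+12+5 = 134
Hub - #101 - #102 - #104 - #103 - #105 - Hub: 21+38+23+30+32+7 = 151
Hub - #101 - #102 - #104 - #105 - #103 - Hub: 21+38+23+12+32+25 = 151
Hub - #101 - #102 - #105 - #103 - #104 - Hub: 21+38+13+32+30+5 = 139
Hub - #101 - #102 - #105 - #104 - #103 - Hub: 21+38+13+12+30+25 = 139
Hub - #101 - #103 - #102 - #104 - #105 - Hub: 21+20+26+23+12+7 = 109
Hub - #101 - #103 - #102 - #105 - #104 - Hub: 21+20+26+13+12+5 = 97
Hub - #101 - #103 - #104 - #102 - #105 - Hub: 21+20+30+23+13+7 = 114
Hub - #101 - #103 - #104 - #105 - #102 - Hub: 21+20+30+12+13+20 = 116
Hub - #101 - #103 - #105 - #102 - #104 - Hub: 21+20+32+13+23+5 = 114
Hub - #101 - #103 - #105 - #104 - #102 - Hub: 21+20+32+12+23+20 = 128
Hub - #101 - #104 - #102 - #103 - #105 - Hub: 21+26+23+26+32+7 = 135
Hub - #101 - #104 - #102 - #105 - #103 - Hub: 21+26+23+13+32+25 = 140
… (46 more)
The minimum is 97.
One optimal route: Hub → #101 → #103 → #102 → #105 → #104 → Hub (or its reverse).

97 — the shortest possible round trip.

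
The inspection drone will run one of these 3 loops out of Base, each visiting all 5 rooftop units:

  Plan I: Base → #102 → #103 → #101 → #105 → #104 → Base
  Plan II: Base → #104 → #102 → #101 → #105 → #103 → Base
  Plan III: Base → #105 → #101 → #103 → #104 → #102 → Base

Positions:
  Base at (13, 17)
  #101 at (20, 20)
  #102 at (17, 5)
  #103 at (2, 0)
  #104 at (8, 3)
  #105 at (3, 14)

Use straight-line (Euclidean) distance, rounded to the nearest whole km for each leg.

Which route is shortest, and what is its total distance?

Plan I: 13 + 16 + 27 + 18 + 12 + 15 = 101
Plan II: 15 + 9 + 15 + 18 + 14 + 20 = 91
Plan III: 10 + 18 + 27 + 7 + 9 + 13 = 84

84 km — Plan III is the shortest.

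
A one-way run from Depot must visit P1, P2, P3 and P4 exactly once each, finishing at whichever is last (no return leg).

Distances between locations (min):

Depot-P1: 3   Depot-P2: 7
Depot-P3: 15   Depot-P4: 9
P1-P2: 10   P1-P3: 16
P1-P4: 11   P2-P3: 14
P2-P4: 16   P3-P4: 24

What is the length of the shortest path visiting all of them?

Minimum one-way distance = 44 min.

There are 4! = 24 possible orderings.
Depot → P1 → P2 → P3 → P4: 3+10+14+24 = 51
Depot → P1 → P2 → P4 → P3: 3+10+16+24 = 53
Depot → P1 → P3 → P2 → P4: 3+16+14+16 = 49
Depot → P1 → P3 → P4 → P2: 3+16+24+16 = 59
Depot → P1 → P4 → P2 → P3: 3+11+16+14 = 44
Depot → P1 → P4 → P3 → P2: 3+11+24+14 = 52
Depot → P2 → P1 → P3 → P4: 7+10+16+24 = 57
Depot → P2 → P1 → P4 → P3: 7+10+11+24 = 52
Depot → P2 → P3 → P1 → P4: 7+14+16+11 = 48
Depot → P2 → P3 → P4 → P1: 7+14+24+11 = 56
Depot → P2 → P4 → P1 → P3: 7+16+11+16 = 50
Depot → P2 → P4 → P3 → P1: 7+16+24+16 = 63
Depot → P3 → P1 → P2 → P4: 15+16+10+16 = 57
Depot → P3 → P1 → P4 → P2: 15+16+11+16 = 58
… (10 more)
The minimum is 44.
One shortest path: Depot → P1 → P4 → P2 → P3.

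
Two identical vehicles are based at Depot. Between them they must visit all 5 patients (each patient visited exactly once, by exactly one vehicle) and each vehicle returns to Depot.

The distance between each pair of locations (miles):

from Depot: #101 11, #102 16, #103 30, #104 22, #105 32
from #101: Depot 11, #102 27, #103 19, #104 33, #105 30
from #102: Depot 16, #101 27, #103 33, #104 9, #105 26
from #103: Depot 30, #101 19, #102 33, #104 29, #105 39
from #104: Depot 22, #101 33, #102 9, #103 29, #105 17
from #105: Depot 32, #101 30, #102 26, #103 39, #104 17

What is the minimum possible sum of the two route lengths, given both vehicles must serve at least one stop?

Check every non-empty split of the stops between the two vehicles; for each half take its own optimal tour:
  {#101} + {#102, #103, #104, #105}: 22 + 111 = 133
  {#102} + {#101, #103, #104, #105}: 32 + 108 = 140
  {#101, #102} + {#103, #104, #105}: 54 + 108 = 162
  {#103} + {#101, #102, #104, #105}: 60 + 83 = 143
  {#101, #103} + {#102, #104, #105}: 60 + 74 = 134
  {#102, #103} + {#101, #104, #105}: 79 + 80 = 159
  … (15 splits in total)
Best: vehicle 1 Depot → #101 → Depot = 22; vehicle 2 Depot → #102 → #104 → #105 → #103 → Depot = 111; combined 133.

Minimum combined distance: 133 miles.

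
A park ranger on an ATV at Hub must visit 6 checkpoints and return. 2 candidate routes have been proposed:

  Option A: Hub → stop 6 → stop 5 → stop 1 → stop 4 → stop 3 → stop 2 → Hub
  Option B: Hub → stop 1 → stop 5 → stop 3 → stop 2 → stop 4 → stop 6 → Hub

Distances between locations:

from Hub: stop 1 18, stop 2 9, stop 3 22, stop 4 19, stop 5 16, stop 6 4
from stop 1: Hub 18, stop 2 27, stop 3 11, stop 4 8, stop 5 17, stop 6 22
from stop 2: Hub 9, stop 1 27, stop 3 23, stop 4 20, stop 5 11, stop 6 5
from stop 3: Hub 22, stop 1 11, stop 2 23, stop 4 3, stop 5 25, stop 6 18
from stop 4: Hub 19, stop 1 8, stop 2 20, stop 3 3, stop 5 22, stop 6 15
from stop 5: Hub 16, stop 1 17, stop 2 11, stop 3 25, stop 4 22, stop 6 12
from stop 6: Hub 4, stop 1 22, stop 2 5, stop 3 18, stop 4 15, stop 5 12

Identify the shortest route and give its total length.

76 — Option A is the shortest.

Option A: 4 + 12 + 17 + 8 + 3 + 23 + 9 = 76
Option B: 18 + 17 + 25 + 23 + 20 + 15 + 4 = 122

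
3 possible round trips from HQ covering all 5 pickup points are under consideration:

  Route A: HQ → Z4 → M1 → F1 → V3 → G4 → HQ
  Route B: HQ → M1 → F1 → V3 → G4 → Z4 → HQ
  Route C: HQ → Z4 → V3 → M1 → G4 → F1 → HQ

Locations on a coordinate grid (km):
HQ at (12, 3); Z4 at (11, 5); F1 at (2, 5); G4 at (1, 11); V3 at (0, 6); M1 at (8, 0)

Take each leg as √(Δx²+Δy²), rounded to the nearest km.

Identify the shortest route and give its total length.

Route A: 2 + 6 + 8 + 2 + 5 + 14 = 37
Route B: 5 + 8 + 2 + 5 + 12 + 2 = 34
Route C: 2 + 11 + 10 + 13 + 6 + 10 = 52

34 km — Route B is the shortest.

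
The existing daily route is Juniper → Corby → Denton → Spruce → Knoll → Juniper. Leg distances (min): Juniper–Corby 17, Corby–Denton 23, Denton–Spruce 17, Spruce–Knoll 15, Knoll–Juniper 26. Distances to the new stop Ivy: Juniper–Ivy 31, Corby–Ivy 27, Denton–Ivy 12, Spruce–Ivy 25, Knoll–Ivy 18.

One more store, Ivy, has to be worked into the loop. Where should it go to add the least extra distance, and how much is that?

Adding 16 min by placing Ivy on the Corby–Denton leg.

Insertion cost between consecutive stops i–j is d(i,Ivy) + d(Ivy,j) − d(i,j):
  between Juniper and Corby: 31 + 27 − 17 = 41
  between Corby and Denton: 27 + 12 − 23 = 16
  between Denton and Spruce: 12 + 25 − 17 = 20
  between Spruce and Knoll: 25 + 18 − 15 = 28
  between Knoll and Juniper: 18 + 31 − 26 = 23
Cheapest insertion is between Corby and Denton, adding 16.
New total = 98 + 16 = 114.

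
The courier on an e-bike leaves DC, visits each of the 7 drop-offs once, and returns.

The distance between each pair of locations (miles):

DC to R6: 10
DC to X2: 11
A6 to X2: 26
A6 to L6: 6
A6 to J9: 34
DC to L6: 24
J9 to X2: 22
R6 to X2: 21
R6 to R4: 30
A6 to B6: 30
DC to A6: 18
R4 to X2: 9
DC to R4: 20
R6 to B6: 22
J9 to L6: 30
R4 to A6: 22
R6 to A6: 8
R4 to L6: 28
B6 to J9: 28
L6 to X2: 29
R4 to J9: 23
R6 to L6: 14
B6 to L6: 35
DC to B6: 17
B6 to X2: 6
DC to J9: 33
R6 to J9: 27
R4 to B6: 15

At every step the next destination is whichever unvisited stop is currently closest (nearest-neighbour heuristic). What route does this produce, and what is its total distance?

From DC: distances to unvisited — R6=10, X2=11, B6=17, A6=18, R4=20, L6=24, J9=33. Nearest is R6 (10).
From R6: distances to unvisited — A6=8, L6=14, X2=21, B6=22, J9=27, R4=30. Nearest is A6 (8).
From A6: distances to unvisited — L6=6, R4=22, X2=26, B6=30, J9=34. Nearest is L6 (6).
From L6: distances to unvisited — R4=28, X2=29, J9=30, B6=35. Nearest is R4 (28).
From R4: distances to unvisited — X2=9, B6=15, J9=23. Nearest is X2 (9).
From X2: distances to unvisited — B6=6, J9=22. Nearest is B6 (6).
From B6: distances to unvisited — J9=28. Nearest is J9 (28).
Return J9→DC: 33.
Total = 10 + 8 + 6 + 28 + 9 + 6 + 28 + 33 = 128.

Nearest-neighbour total = 128 miles; route DC → R6 → A6 → L6 → R4 → X2 → B6 → J9 → DC.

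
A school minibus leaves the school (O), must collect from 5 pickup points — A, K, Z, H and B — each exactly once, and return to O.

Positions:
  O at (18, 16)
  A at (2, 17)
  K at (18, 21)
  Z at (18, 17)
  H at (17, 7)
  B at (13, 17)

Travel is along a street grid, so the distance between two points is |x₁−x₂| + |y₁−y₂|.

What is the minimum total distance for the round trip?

O - A - K - Z - H - B - O: 17+20+4+11+14+6 = 72
O - A - K - Z - B - H - O: 17+20+4+5+14+10 = 70
O - A - K - H - Z - B - O: 17+20+15+11+5+6 = 74
O - A - K - H - B - Z - O: 17+20+15+14+5+1 = 72
O - A - K - B - Z - H - O: 17+20+9+5+11+10 = 72
O - A - K - B - H - Z - O: 17+20+9+14+11+1 = 72
O - A - Z - K - H - B - O: 17+16+4+15+14+6 = 72
O - A - Z - K - B - H - O: 17+16+4+9+14+10 = 70
O - A - Z - H - K - B - O: 17+16+11+15+9+6 = 74
O - A - Z - H - B - K - O: 17+16+11+14+9+5 = 72
O - A - Z - B - K - H - O: 17+16+5+9+15+10 = 72
O - A - Z - B - H - K - O: 17+16+5+14+15+5 = 72
O - A - H - K - Z - B - O: 17+25+15+4+5+6 = 72
O - A - H - K - B - Z - O: 17+25+15+9+5+1 = 72
… (46 more)
O - K - Z - A - B - H - O: 5+4+16+11+14+10 = 60  ← best
The minimum is 60.
One optimal route: O → K → Z → A → B → H → O (or its reverse).

Shortest round trip = 60.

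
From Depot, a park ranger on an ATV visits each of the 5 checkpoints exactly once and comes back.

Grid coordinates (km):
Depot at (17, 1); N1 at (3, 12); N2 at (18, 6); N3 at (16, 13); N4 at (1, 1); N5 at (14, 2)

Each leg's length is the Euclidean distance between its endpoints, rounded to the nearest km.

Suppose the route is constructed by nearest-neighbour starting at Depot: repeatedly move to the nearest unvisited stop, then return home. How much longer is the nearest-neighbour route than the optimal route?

Excess over optimum: 4 km.

Depot: N5=3, N2=5, N3=12, N4=16, N1=18 ⇒ N5
N5: N2=6, N3=11, N4=13, N1=15 ⇒ N2
N2: N3=7, N1=16, N4=18 ⇒ N3
N3: N1=13, N4=19 ⇒ N1
N1: N4=11 ⇒ N4
NN route Depot → N5 → N2 → N3 → N1 → N4 → Depot costs 56.
Optimal: Depot → N2 → N3 → N1 → N4 → N5 → Depot costs 52 (by enumerating all 60 distinct tours).
Excess = 56 − 52 = 4.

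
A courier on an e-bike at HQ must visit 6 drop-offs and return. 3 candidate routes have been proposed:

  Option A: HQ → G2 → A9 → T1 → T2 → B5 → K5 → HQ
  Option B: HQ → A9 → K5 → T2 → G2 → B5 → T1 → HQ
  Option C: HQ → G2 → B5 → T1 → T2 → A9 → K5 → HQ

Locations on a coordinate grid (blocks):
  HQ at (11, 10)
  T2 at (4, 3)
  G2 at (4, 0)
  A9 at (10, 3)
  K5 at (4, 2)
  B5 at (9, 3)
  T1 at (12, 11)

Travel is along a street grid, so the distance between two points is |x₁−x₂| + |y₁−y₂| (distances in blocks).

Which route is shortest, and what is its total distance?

Option A: 17 + 9 + 10 + 16 + 5 + 6 + 15 = 78
Option B: 8 + 7 + 1 + 3 + 8 + 11 + 2 = 40
Option C: 17 + 8 + 11 + 16 + 6 + 7 + 15 = 80

Shortest is Option B, total 40 blocks.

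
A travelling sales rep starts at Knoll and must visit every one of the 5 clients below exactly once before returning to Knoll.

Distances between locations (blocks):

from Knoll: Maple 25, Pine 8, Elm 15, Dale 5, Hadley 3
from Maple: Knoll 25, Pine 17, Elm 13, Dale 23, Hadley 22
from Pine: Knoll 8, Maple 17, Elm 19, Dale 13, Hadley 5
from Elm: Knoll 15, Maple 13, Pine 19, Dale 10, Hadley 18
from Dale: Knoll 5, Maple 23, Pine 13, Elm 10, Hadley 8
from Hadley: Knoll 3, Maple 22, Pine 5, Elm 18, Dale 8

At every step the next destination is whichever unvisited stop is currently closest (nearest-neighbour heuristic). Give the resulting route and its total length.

Knoll → [Hadley:3 / Dale:5 / Pine:8 / Elm:15 / Maple:25] → Hadley (3)
Hadley → [Pine:5 / Dale:8 / Elm:18 / Maple:22] → Pine (5)
Pine → [Dale:13 / Maple:17 / Elm:19] → Dale (13)
Dale → [Elm:10 / Maple:23] → Elm (10)
Elm → [Maple:13] → Maple (13)
Return Maple→Knoll: 25.
Total = 3 + 5 + 13 + 10 + 13 + 25 = 69.

69 blocks along Knoll → Hadley → Pine → Dale → Elm → Maple → Knoll.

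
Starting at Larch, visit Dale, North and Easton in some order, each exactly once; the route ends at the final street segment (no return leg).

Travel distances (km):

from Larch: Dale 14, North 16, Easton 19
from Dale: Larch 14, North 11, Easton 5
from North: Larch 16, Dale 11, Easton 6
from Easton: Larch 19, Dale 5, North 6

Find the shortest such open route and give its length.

Minimum one-way distance = 25 km.

There are 3! = 6 possible orderings.
Larch - Dale - North - Easton: 14+11+6 = 31
Larch - Dale - Easton - North: 14+5+6 = 25
Larch - North - Dale - Easton: 16+11+5 = 32
Larch - North - Easton - Dale: 16+6+5 = 27
Larch - Easton - Dale - North: 19+5+11 = 35
Larch - Easton - North - Dale: 19+6+11 = 36
The minimum is 25.
One shortest path: Larch → Dale → Easton → North.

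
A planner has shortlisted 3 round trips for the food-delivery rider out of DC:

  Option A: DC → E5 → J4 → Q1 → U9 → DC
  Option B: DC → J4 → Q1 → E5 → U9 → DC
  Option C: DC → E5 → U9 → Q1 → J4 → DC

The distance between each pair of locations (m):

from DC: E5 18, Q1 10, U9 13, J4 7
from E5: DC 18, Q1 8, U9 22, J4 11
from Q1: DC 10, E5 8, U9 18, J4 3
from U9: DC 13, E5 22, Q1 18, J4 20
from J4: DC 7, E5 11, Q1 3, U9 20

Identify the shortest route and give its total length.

53 m — Option B is the shortest.

Option A: 18 + 11 + 3 + 18 + 13 = 63
Option B: 7 + 3 + 8 + 22 + 13 = 53
Option C: 18 + 22 + 18 + 3 + 7 = 68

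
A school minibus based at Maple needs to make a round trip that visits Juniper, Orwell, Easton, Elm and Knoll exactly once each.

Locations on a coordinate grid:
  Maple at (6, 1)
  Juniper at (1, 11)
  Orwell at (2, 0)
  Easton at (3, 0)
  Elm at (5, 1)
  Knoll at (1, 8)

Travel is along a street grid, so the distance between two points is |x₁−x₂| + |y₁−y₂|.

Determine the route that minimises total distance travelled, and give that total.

Minimum total distance: 32.

Maple - Juniper - Orwell - Easton - Elm - Knoll - Maple: 15+12+1+3+11+12 = 54
Maple - Juniper - Orwell - Easton - Knoll - Elm - Maple: 15+12+1+10+11+1 = 50
Maple - Juniper - Orwell - Elm - Easton - Knoll - Maple: 15+12+4+3+10+12 = 56
Maple - Juniper - Orwell - Elm - Knoll - Easton - Maple: 15+12+4+11+10+4 = 56
Maple - Juniper - Orwell - Knoll - Easton - Elm - Maple: 15+12+9+10+3+1 = 50
Maple - Juniper - Orwell - Knoll - Elm - Easton - Maple: 15+12+9+11+3+4 = 54
Maple - Juniper - Easton - Orwell - Elm - Knoll - Maple: 15+13+1+4+11+12 = 56
Maple - Juniper - Easton - Orwell - Knoll - Elm - Maple: 15+13+1+9+11+1 = 50
Maple - Juniper - Easton - Elm - Orwell - Knoll - Maple: 15+13+3+4+9+12 = 56
Maple - Juniper - Easton - Elm - Knoll - Orwell - Maple: 15+13+3+11+9+5 = 56
Maple - Juniper - Easton - Knoll - Orwell - Elm - Maple: 15+13+10+9+4+1 = 52
Maple - Juniper - Easton - Knoll - Elm - Orwell - Maple: 15+13+10+11+4+5 = 58
Maple - Juniper - Elm - Orwell - Easton - Knoll - Maple: 15+14+4+1+10+12 = 56
Maple - Juniper - Elm - Orwell - Knoll - Easton - Maple: 15+14+4+9+10+4 = 56
… (46 more)
Maple - Juniper - Knoll - Orwell - Easton - Elm - Maple: 15+3+9+1+3+1 = 32  ← best
The minimum is 32.
One optimal route: Maple → Juniper → Knoll → Orwell → Easton → Elm → Maple (or its reverse).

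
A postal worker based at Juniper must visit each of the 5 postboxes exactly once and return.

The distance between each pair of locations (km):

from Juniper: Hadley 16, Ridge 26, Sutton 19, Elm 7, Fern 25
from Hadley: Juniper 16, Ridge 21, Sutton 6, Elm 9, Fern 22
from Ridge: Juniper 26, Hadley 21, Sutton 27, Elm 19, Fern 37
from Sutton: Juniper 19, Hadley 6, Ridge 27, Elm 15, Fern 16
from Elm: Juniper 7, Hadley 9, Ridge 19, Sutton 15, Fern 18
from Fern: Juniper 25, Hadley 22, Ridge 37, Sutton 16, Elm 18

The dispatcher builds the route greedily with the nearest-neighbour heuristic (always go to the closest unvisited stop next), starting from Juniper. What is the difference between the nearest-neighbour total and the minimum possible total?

7 km longer than the optimal tour.

Juniper: Elm=7, Hadley=16, Sutton=19, Fern=25, Ridge=26 ⇒ Elm
Elm: Hadley=9, Sutton=15, Fern=18, Ridge=19 ⇒ Hadley
Hadley: Sutton=6, Ridge=21, Fern=22 ⇒ Sutton
Sutton: Fern=16, Ridge=27 ⇒ Fern
Fern: Ridge=37 ⇒ Ridge
NN route Juniper → Elm → Hadley → Sutton → Fern → Ridge → Juniper costs 101.
Optimal: Juniper → Ridge → Hadley → Sutton → Fern → Elm → Juniper costs 94 (by enumerating all 60 distinct tours).
Excess = 101 − 94 = 7.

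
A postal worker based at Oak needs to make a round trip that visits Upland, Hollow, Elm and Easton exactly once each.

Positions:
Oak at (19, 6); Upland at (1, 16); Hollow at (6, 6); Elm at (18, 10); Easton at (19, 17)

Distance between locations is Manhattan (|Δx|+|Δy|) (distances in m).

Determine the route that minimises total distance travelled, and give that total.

There are 12 distinct closed tours to check (reversals are equivalent).
Oak - Upland - Hollow - Elm - Easton - Oak: 28+15+16+8+11 = 78
Oak - Upland - Hollow - Easton - Elm - Oak: 28+15+24+8+5 = 80
Oak - Upland - Elm - Hollow - Easton - Oak: 28+23+16+24+11 = 102
Oak - Upland - Elm - Easton - Hollow - Oak: 28+23+8+24+13 = 96
Oak - Upland - Easton - Hollow - Elm - Oak: 28+19+24+16+5 = 92
Oak - Upland - Easton - Elm - Hollow - Oak: 28+19+8+16+13 = 84
Oak - Hollow - Upland - Elm - Easton - Oak: 13+15+23+8+11 = 70
Oak - Hollow - Upland - Easton - Elm - Oak: 13+15+19+8+5 = 60
Oak - Hollow - Elm - Upland - Easton - Oak: 13+16+23+19+11 = 82
Oak - Hollow - Easton - Upland - Elm - Oak: 13+24+19+23+5 = 84
Oak - Elm - Upland - Hollow - Easton - Oak: 5+23+15+24+11 = 78
Oak - Elm - Hollow - Upland - Easton - Oak: 5+16+15+19+11 = 66
The minimum is 60.
One optimal route: Oak → Hollow → Upland → Easton → Elm → Oak (or its reverse).

Minimum total distance: 60 m.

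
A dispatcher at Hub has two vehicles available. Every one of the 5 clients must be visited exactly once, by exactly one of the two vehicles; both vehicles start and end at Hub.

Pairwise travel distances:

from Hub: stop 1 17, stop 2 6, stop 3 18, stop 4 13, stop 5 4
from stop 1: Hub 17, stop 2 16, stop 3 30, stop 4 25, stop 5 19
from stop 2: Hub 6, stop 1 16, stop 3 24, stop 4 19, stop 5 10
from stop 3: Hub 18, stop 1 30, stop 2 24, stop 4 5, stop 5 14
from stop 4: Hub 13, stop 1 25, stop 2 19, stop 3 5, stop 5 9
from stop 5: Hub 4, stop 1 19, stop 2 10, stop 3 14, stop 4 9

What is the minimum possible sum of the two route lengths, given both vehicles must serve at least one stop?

75 — the smallest possible combined total.

There are 2^4 − 1 = 15 ways to divide the 5 stops into two non-empty groups. For each, the best each vehicle can do is its own shortest tour through its group:
  {stop 1} + {stop 2, stop 3, stop 4, stop 5}: 34 + 48 = 82
  {stop 2} + {stop 1, stop 3, stop 4, stop 5}: 12 + 65 = 77
  {stop 1, stop 2} + {stop 3, stop 4, stop 5}: 39 + 36 = 75
  {stop 3} + {stop 1, stop 2, stop 4, stop 5}: 36 + 60 = 96
  {stop 1, stop 3} + {stop 2, stop 4, stop 5}: 65 + 38 = 103
  {stop 2, stop 3} + {stop 1, stop 4, stop 5}: 48 + 55 = 103
  … (15 splits in total)
Best: vehicle 1 Hub → stop 1 → stop 2 → Hub = 39; vehicle 2 Hub → stop 3 → stop 4 → stop 5 → Hub = 36; combined 75.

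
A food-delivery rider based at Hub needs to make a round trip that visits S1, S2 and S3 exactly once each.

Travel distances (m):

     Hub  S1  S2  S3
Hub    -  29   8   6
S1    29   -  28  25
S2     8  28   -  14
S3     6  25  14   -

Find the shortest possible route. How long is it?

Hub→S1→S2→S3→Hub: 29+28+14+6 = 77
Hub→S1→S3→S2→Hub: 29+25+14+8 = 76
Hub→S2→S1→S3→Hub: 8+28+25+6 = 67
The minimum is 67.
One optimal route: Hub → S2 → S1 → S3 → Hub (or its reverse).

Shortest round trip = 67 m.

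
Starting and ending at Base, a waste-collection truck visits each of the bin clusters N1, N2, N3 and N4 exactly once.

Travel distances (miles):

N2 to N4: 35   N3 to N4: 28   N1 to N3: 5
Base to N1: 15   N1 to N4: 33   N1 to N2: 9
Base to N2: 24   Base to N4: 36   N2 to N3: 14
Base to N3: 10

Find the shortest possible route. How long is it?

There are 12 distinct closed tours to check (reversals are equivalent).
Base→N1→N2→N3→N4→Base: 15+9+14+28+36 = 102
Base→N1→N2→N4→N3→Base: 15+9+35+28+10 = 97
Base→N1→N3→N2→N4→Base: 15+5+14+35+36 = 105
Base→N1→N3→N4→N2→Base: 15+5+28+35+24 = 107
Base→N1→N4→N2→N3→Base: 15+33+35+14+10 = 107
Base→N1→N4→N3→N2→Base: 15+33+28+14+24 = 114
Base→N2→N1→N3→N4→Base: 24+9+5+28+36 = 102
Base→N2→N1→N4→N3→Base: 24+9+33+28+10 = 104
Base→N2→N3→N1→N4→Base: 24+14+5+33+36 = 112
Base→N2→N4→N1→N3→Base: 24+35+33+5+10 = 107
Base→N3→N1→N2→N4→Base: 10+5+9+35+36 = 95
Base→N3→N2→N1→N4→Base: 10+14+9+33+36 = 102
The minimum is 95.
One optimal route: Base → N3 → N1 → N2 → N4 → Base (or its reverse).

95 miles — the shortest possible round trip.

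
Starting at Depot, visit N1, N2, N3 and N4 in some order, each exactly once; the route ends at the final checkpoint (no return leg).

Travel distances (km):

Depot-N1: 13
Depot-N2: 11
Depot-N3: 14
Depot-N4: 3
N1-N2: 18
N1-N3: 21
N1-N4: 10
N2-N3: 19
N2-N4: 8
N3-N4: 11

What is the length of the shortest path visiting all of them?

50 km — the minimum one-way total.

There are 4! = 24 possible orderings.
Depot - N1 - N2 - N3 - N4: 13+18+19+11 = 61
Depot - N1 - N2 - N4 - N3: 13+18+8+11 = 50
Depot - N1 - N3 - N2 - N4: 13+21+19+8 = 61
Depot - N1 - N3 - N4 - N2: 13+21+11+8 = 53
Depot - N1 - N4 - N2 - N3: 13+10+8+19 = 50
Depot - N1 - N4 - N3 - N2: 13+10+11+19 = 53
Depot - N2 - N1 - N3 - N4: 11+18+21+11 = 61
Depot - N2 - N1 - N4 - N3: 11+18+10+11 = 50
Depot - N2 - N3 - N1 - N4: 11+19+21+10 = 61
Depot - N2 - N3 - N4 - N1: 11+19+11+10 = 51
Depot - N2 - N4 - N1 - N3: 11+8+10+21 = 50
Depot - N2 - N4 - N3 - N1: 11+8+11+21 = 51
Depot - N3 - N1 - N2 - N4: 14+21+18+8 = 61
Depot - N3 - N1 - N4 - N2: 14+21+10+8 = 53
… (10 more)
The minimum is 50.
One shortest path: Depot → N1 → N2 → N4 → N3.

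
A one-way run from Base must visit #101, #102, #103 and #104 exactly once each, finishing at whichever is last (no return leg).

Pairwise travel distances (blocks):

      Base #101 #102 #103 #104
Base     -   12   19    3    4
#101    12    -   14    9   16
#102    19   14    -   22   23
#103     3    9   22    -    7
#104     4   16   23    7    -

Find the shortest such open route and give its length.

Shortest open route: 34 blocks.

There are 4! = 24 possible orderings.
Base → #101 → #102 → #103 → #104: 12+14+22+7 = 55
Base → #101 → #102 → #104 → #103: 12+14+23+7 = 56
Base → #101 → #103 → #102 → #104: 12+9+22+23 = 66
Base → #101 → #103 → #104 → #102: 12+9+7+23 = 51
Base → #101 → #104 → #102 → #103: 12+16+23+22 = 73
Base → #101 → #104 → #103 → #102: 12+16+7+22 = 57
Base → #102 → #101 → #103 → #104: 19+14+9+7 = 49
Base → #102 → #101 → #104 → #103: 19+14+16+7 = 56
Base → #102 → #103 → #101 → #104: 19+22+9+16 = 66
Base → #102 → #103 → #104 → #101: 19+22+7+16 = 64
Base → #102 → #104 → #101 → #103: 19+23+16+9 = 67
Base → #102 → #104 → #103 → #101: 19+23+7+9 = 58
Base → #103 → #101 → #102 → #104: 3+9+14+23 = 49
Base → #103 → #101 → #104 → #102: 3+9+16+23 = 51
… (10 more)
Base → #104 → #103 → #101 → #102: 4+7+9+14 = 34  ← best
The minimum is 34.
One shortest path: Base → #104 → #103 → #101 → #102.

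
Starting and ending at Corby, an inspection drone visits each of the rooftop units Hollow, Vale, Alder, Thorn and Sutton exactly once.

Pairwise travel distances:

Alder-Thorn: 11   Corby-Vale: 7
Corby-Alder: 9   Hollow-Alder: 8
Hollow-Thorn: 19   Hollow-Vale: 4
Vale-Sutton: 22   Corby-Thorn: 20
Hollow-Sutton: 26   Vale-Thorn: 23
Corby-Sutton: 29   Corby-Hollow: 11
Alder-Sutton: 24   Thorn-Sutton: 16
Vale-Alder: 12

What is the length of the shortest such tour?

With 5 stops there are 5!/2 = 60 distinct round trips (a route and its reverse cost the same).
Corby-Hollow-Vale-Alder-Thorn-Sutton-Corby: 11+4+12+11+16+29 = 83
Corby-Hollow-Vale-Alder-Sutton-Thorn-Corby: 11+4+12+24+16+20 = 87
Corby-Hollow-Vale-Thorn-Alder-Sutton-Corby: 11+4+23+11+24+29 = 102
Corby-Hollow-Vale-Thorn-Sutton-Alder-Corby: 11+4+23+16+24+9 = 87
Corby-Hollow-Vale-Sutton-Alder-Thorn-Corby: 11+4+22+24+11+20 = 92
Corby-Hollow-Vale-Sutton-Thorn-Alder-Corby: 11+4+22+16+11+9 = 73
Corby-Hollow-Alder-Vale-Thorn-Sutton-Corby: 11+8+12+23+16+29 = 99
Corby-Hollow-Alder-Vale-Sutton-Thorn-Corby: 11+8+12+22+16+20 = 89
Corby-Hollow-Alder-Thorn-Vale-Sutton-Corby: 11+8+11+23+22+29 = 104
Corby-Hollow-Alder-Thorn-Sutton-Vale-Corby: 11+8+11+16+22+7 = 75
Corby-Hollow-Alder-Sutton-Vale-Thorn-Corby: 11+8+24+22+23+20 = 108
Corby-Hollow-Alder-Sutton-Thorn-Vale-Corby: 11+8+24+16+23+7 = 89
Corby-Hollow-Thorn-Vale-Alder-Sutton-Corby: 11+19+23+12+24+29 = 118
Corby-Hollow-Thorn-Vale-Sutton-Alder-Corby: 11+19+23+22+24+9 = 108
… (46 more)
The minimum is 73.
One optimal route: Corby → Hollow → Vale → Sutton → Thorn → Alder → Corby (or its reverse).

Minimum total distance: 73.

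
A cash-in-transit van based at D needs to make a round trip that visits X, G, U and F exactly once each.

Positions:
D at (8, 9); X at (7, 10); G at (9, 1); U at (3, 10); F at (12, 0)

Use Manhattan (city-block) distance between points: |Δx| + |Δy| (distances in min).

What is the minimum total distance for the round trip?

With 4 stops there are 4!/2 = 12 distinct round trips (a route and its reverse cost the same).
D-X-G-U-F-D: 2+11+15+19+13 = 60
D-X-G-F-U-D: 2+11+4+19+6 = 42
D-X-U-G-F-D: 2+4+15+4+13 = 38
D-X-U-F-G-D: 2+4+19+4+9 = 38
D-X-F-G-U-D: 2+15+4+15+6 = 42
D-X-F-U-G-D: 2+15+19+15+9 = 60
D-G-X-U-F-D: 9+11+4+19+13 = 56
D-G-X-F-U-D: 9+11+15+19+6 = 60
D-G-U-X-F-D: 9+15+4+15+13 = 56
D-G-F-X-U-D: 9+4+15+4+6 = 38
D-U-X-G-F-D: 6+4+11+4+13 = 38
D-U-G-X-F-D: 6+15+11+15+13 = 60
The minimum is 38.
One optimal route: D → X → U → G → F → D (or its reverse).

Minimum total distance: 38 min.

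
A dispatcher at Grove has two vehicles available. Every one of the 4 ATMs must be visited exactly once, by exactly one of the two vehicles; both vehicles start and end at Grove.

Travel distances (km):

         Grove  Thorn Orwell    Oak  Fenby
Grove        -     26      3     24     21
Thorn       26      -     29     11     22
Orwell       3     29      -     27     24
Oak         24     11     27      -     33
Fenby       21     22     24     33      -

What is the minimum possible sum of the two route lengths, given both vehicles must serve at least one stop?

Check every non-empty split of the stops between the two vehicles; for each half take its own optimal tour:
  {Thorn} + {Orwell, Oak, Fenby}: 52 + 84 = 136
  {Orwell} + {Thorn, Oak, Fenby}: 6 + 78 = 84
  {Thorn, Orwell} + {Oak, Fenby}: 58 + 78 = 136
  {Oak} + {Thorn, Orwell, Fenby}: 48 + 75 = 123
  {Thorn, Oak} + {Orwell, Fenby}: 61 + 48 = 109
  {Orwell, Oak} + {Thorn, Fenby}: 54 + 69 = 123
  … (7 splits in total)
Best: vehicle 1 Grove → Orwell → Grove = 6; vehicle 2 Grove → Oak → Thorn → Fenby → Grove = 78; combined 84.

Minimum combined distance: 84 km.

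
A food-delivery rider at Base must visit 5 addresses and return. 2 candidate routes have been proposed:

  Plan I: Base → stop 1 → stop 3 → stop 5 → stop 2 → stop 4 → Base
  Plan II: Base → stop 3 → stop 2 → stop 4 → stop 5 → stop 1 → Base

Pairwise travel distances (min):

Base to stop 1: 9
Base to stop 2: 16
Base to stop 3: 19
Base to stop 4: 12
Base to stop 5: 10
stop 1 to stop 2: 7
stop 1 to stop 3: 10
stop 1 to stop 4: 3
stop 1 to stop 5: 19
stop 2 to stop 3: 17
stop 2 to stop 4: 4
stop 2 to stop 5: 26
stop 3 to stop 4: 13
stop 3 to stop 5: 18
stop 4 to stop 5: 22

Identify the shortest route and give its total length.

Plan I: 9 + 10 + 18 + 26 + 4 + 12 = 79
Plan II: 19 + 17 + 4 + 22 + 19 + 9 = 90

Shortest is Plan I, total 79 min.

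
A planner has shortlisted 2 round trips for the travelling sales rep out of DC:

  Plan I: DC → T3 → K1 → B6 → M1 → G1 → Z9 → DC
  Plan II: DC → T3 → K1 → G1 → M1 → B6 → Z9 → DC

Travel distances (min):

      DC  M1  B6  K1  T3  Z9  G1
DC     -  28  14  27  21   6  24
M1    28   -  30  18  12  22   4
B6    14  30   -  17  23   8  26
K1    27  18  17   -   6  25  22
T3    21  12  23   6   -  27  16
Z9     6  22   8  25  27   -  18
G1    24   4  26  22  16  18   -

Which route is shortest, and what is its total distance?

Plan I: 21 + 6 + 17 + 30 + 4 + 18 + 6 = 102
Plan II: 21 + 6 + 22 + 4 + 30 + 8 + 6 = 97

97 min — Plan II is the shortest.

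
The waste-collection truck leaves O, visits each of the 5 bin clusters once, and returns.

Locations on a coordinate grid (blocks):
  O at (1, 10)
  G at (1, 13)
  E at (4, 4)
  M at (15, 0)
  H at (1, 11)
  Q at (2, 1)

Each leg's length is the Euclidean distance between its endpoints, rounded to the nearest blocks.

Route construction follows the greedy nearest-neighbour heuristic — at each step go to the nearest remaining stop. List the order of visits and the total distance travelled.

Total distance 46 blocks via the nearest-neighbour route O → H → G → E → Q → M → O.

O → [H:1 / G:3 / E:7 / Q:9 / M:17] → H (1)
H → [G:2 / E:8 / Q:10 / M:18] → G (2)
G → [E:9 / Q:12 / M:19] → E (9)
E → [Q:4 / M:12] → Q (4)
Q → [M:13] → M (13)
Return M→O: 17.
Total = 1 + 2 + 9 + 4 + 13 + 17 = 46.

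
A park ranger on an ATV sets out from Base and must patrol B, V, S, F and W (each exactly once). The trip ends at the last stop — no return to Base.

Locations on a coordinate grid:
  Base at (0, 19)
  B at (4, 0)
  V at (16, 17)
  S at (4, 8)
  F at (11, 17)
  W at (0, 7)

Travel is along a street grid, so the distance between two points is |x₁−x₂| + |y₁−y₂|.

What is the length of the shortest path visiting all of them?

There are 5! = 120 possible orderings.
Base→B→V→S→F→W: 23+29+21+16+21 = 110
Base→B→V→S→W→F: 23+29+21+5+21 = 99
Base→B→V→F→S→W: 23+29+5+16+5 = 78
Base→B→V→F→W→S: 23+29+5+21+5 = 83
Base→B→V→W→S→F: 23+29+26+5+16 = 99
Base→B→V→W→F→S: 23+29+26+21+16 = 115
Base→B→S→V→F→W: 23+8+21+5+21 = 78
Base→B→S→V→W→F: 23+8+21+26+21 = 99
Base→B→S→F→V→W: 23+8+16+5+26 = 78
Base→B→S→F→W→V: 23+8+16+21+26 = 94
Base→B→S→W→V→F: 23+8+5+26+5 = 67
Base→B→S→W→F→V: 23+8+5+21+5 = 62
Base→B→F→V→S→W: 23+24+5+21+5 = 78
Base→B→F→V→W→S: 23+24+5+26+5 = 83
… (106 more)
Base→W→B→S→F→V: 12+11+8+16+5 = 52  ← best
The minimum is 52.
One shortest path: Base → W → B → S → F → V.

52 — the minimum one-way total.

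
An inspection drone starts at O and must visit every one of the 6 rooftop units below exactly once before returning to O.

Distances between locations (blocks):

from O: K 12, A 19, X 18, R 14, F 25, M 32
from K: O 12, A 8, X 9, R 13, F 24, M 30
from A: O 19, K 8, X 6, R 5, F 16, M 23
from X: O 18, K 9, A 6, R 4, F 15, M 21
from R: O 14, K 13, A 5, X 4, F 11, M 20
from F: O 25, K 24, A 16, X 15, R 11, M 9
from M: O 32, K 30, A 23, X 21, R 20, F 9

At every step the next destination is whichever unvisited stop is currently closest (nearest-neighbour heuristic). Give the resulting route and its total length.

Total distance 85 blocks via the nearest-neighbour route O → K → A → R → X → F → M → O.

From O: distances to unvisited — K=12, R=14, X=18, A=19, F=25, M=32. Nearest is K (12).
From K: distances to unvisited — A=8, X=9, R=13, F=24, M=30. Nearest is A (8).
From A: distances to unvisited — R=5, X=6, F=16, M=23. Nearest is R (5).
From R: distances to unvisited — X=4, F=11, M=20. Nearest is X (4).
From X: distances to unvisited — F=15, M=21. Nearest is F (15).
From F: distances to unvisited — M=9. Nearest is M (9).
Return M→O: 32.
Total = 12 + 8 + 5 + 4 + 15 + 9 + 32 = 85.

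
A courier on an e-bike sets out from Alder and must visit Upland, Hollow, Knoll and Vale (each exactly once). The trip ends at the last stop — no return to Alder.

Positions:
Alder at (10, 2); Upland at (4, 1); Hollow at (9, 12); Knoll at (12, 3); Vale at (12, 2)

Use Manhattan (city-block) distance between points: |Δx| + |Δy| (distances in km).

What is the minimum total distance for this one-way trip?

There are 4! = 24 possible orderings.
Alder → Upland → Hollow → Knoll → Vale: 7+16+12+1 = 36
Alder → Upland → Hollow → Vale → Knoll: 7+16+13+1 = 37
Alder → Upland → Knoll → Hollow → Vale: 7+10+12+13 = 42
Alder → Upland → Knoll → Vale → Hollow: 7+10+1+13 = 31
Alder → Upland → Vale → Hollow → Knoll: 7+9+13+12 = 41
Alder → Upland → Vale → Knoll → Hollow: 7+9+1+12 = 29
Alder → Hollow → Upland → Knoll → Vale: 11+16+10+1 = 38
Alder → Hollow → Upland → Vale → Knoll: 11+16+9+1 = 37
Alder → Hollow → Knoll → Upland → Vale: 11+12+10+9 = 42
Alder → Hollow → Knoll → Vale → Upland: 11+12+1+9 = 33
Alder → Hollow → Vale → Upland → Knoll: 11+13+9+10 = 43
Alder → Hollow → Vale → Knoll → Upland: 11+13+1+10 = 35
Alder → Knoll → Upland → Hollow → Vale: 3+10+16+13 = 42
Alder → Knoll → Upland → Vale → Hollow: 3+10+9+13 = 35
… (10 more)
The minimum is 29.
One shortest path: Alder → Upland → Vale → Knoll → Hollow.

Shortest open route: 29 km.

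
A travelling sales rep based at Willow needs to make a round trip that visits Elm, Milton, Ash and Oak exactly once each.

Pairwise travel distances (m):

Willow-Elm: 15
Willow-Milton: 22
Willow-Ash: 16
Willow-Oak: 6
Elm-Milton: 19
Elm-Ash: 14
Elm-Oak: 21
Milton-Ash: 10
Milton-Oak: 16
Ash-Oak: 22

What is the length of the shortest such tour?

61 m — the shortest possible round trip.

Willow → Elm → Milton → Ash → Oak → Willow: 15+19+10+22+6 = 72
Willow → Elm → Milton → Oak → Ash → Willow: 15+19+16+22+16 = 88
Willow → Elm → Ash → Milton → Oak → Willow: 15+14+10+16+6 = 61
Willow → Elm → Ash → Oak → Milton → Willow: 15+14+22+16+22 = 89
Willow → Elm → Oak → Milton → Ash → Willow: 15+21+16+10+16 = 78
Willow → Elm → Oak → Ash → Milton → Willow: 15+21+22+10+22 = 90
Willow → Milton → Elm → Ash → Oak → Willow: 22+19+14+22+6 = 83
Willow → Milton → Elm → Oak → Ash → Willow: 22+19+21+22+16 = 100
Willow → Milton → Ash → Elm → Oak → Willow: 22+10+14+21+6 = 73
Willow → Milton → Oak → Elm → Ash → Willow: 22+16+21+14+16 = 89
Willow → Ash → Elm → Milton → Oak → Willow: 16+14+19+16+6 = 71
Willow → Ash → Milton → Elm → Oak → Willow: 16+10+19+21+6 = 72
The minimum is 61.
One optimal route: Willow → Elm → Ash → Milton → Oak → Willow (or its reverse).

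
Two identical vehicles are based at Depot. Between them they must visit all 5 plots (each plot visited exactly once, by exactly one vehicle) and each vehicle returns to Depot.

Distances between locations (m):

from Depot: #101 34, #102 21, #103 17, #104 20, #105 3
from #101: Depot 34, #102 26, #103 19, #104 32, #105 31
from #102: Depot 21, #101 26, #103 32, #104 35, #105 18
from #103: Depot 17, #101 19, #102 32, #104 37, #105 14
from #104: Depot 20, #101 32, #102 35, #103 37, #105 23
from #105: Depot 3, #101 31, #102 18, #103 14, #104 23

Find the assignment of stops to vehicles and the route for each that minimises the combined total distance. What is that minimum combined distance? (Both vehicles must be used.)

There are 2^4 − 1 = 15 ways to divide the 5 stops into two non-empty groups. For each, the best each vehicle can do is its own shortest tour through its group:
  {#101} + {#102, #103, #104, #105}: 68 + 104 = 172
  {#102} + {#101, #103, #104, #105}: 42 + 88 = 130
  {#101, #102} + {#103, #104, #105}: 81 + 74 = 155
  {#103} + {#101, #102, #104, #105}: 34 + 99 = 133
  {#101, #103} + {#102, #104, #105}: 70 + 76 = 146
  {#102, #103} + {#101, #104, #105}: 70 + 86 = 156
  … (15 splits in total)
  {#104} + {#101, #102, #103, #105}: 40 + 83 = 123  ← best
Best: vehicle 1 Depot → #104 → Depot = 40; vehicle 2 Depot → #102 → #101 → #103 → #105 → Depot = 83; combined 123.

123 m — the smallest possible combined total.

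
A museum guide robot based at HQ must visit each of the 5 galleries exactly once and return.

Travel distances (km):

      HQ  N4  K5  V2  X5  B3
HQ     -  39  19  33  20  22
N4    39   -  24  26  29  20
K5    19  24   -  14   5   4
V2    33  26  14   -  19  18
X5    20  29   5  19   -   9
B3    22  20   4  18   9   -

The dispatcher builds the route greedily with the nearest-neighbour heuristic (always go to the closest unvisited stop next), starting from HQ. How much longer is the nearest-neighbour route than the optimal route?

Excess over optimum: 9 km.

From HQ: K5=19, X5=20, B3=22, V2=33, N4=39 → choose K5 (19).
From K5: B3=4, X5=5, V2=14, N4=24 → choose B3 (4).
From B3: X5=9, V2=18, N4=20 → choose X5 (9).
From X5: V2=19, N4=29 → choose V2 (19).
From V2: N4=26 → choose N4 (26).
NN route HQ → K5 → B3 → X5 → V2 → N4 → HQ costs 116.
Optimal: HQ → X5 → K5 → V2 → N4 → B3 → HQ costs 107 (by enumerating all 60 distinct tours).
Excess = 116 − 107 = 9.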